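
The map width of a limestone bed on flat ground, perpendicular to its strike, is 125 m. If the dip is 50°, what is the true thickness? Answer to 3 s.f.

True thickness t = w · sin(dip) = 125 × sin 50°
t = 125 × 0.7660 = 95.756 m

95.8 m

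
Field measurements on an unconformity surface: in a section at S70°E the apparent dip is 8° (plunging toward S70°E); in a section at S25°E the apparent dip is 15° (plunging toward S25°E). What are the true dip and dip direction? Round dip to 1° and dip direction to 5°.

true dip 15°, dip direction 170°

The two traces are lines in the plane: v₁ = (sin 110°·cos 8°, cos 110°·cos 8°, −sin 8°), v₂ = (sin 155°·cos 15°, cos 155°·cos 15°, −sin 15°).
n = v₁ × v₂ = (0.034, -0.184, 0.676) (taken with n_z > 0).
True dip = arccos(n_z / |n|) = arccos(0.9638) = 15.5°.
The horizontal component of n points toward azimuth atan2(n_x, n_y) = 169°, the dip direction.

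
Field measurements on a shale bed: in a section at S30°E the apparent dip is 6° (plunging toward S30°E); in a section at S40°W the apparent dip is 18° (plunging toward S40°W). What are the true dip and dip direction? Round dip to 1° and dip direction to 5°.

true dip 18°, dip direction 220°

Represent each trace as a vector plunging at its apparent dip toward its trend (east-north-up frame): v₁ = (0.497, -0.861, -0.105), v₂ = (-0.611, -0.729, -0.309).
Cross product v₁ × v₂ gives the pole to the plane: n ∝ (-0.190, -0.218, 0.889).
tan δ = √(n_x²+n_y²)/n_z = 0.289/0.889, so δ = 18.0°.
Dip direction = azimuth of (n_x, n_y) = atan2(-0.190, -0.218) = 221°.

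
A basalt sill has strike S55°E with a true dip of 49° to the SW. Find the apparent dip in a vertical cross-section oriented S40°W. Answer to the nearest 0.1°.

The section lies 85° from the strike.
tan(apparent dip) = tan 49° · sin 85° = 1.1460
apparent dip = arctan 1.1460 = 48.89°

48.9°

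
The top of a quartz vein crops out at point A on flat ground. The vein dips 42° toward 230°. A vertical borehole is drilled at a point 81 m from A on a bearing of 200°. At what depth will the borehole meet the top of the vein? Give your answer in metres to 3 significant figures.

63.2 m

The hole lies 30° from the dip direction, so the down-dip offset is 81 × cos 30° = 70.15 m.
Depth = down-dip offset × tan(dip) = 70.15 × tan 42° = 70.15 × 0.9004
Depth = 63.16 m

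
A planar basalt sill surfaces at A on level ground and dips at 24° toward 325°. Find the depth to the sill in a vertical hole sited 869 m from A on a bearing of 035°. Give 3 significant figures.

132 m

The hole lies 70° from the dip direction, so the down-dip offset is 869 × cos 70° = 297.22 m.
Depth = down-dip offset × tan(dip) = 297.22 × tan 24° = 297.22 × 0.4452
Depth = 132.33 m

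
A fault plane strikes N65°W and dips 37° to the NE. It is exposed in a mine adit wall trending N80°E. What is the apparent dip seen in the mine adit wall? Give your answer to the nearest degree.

Angle between strike (N65°W) and section (N80°E): β = 35°.
tan α = tan 37° × sin 35° = 0.7536 × 0.5736 = 0.4322
α = arctan(0.4322) = 23.38°

23°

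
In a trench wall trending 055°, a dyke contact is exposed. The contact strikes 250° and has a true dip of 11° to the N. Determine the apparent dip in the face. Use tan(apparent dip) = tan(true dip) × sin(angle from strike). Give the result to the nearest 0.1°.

2.9°

The section lies 15° from the strike.
tan(apparent dip) = tan 11° · sin 15° = 0.0503
α = arctan(0.0503) = 2.88°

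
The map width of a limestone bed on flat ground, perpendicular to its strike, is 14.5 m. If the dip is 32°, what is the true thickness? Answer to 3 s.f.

7.68 m

True thickness t = w · sin(dip) = 14.5 × sin 32°
t = 14.5 × 0.5299 = 7.684 m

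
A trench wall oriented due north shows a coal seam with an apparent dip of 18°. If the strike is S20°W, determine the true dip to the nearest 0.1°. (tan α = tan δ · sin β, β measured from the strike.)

The section is 20° from the strike.
tan δ = tan α / sin β = tan 18° / sin 20° = 0.3249 / 0.3420 = 0.9500
δ = arctan(0.9500) = 43.53°

43.5°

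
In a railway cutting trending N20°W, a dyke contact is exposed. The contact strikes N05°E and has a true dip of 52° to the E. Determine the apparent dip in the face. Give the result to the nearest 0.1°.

28.4°

The strike is N05°E and the section trends N20°W; the acute angle between them is β = 25°.
tan α = tan 52° × sin 25° = 1.2799 × 0.4226 = 0.5409
α = arctan(0.5409) = 28.41°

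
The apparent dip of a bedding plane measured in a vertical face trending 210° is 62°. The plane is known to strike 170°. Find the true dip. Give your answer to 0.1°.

71.1°

β = acute angle between strike 170° and section 210° = 40°.
tan δ = tan α / sin β = tan 62° / sin 40° = 1.8807 / 0.6428 = 2.9259
δ = arctan(2.9259) = 71.13°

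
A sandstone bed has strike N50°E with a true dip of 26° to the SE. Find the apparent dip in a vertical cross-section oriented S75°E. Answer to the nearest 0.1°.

21.8°

The section lies 55° from the strike.
tan α = tan 26° × sin 55° = 0.4877 × 0.8192 = 0.3995
apparent dip = arctan 0.3995 = 21.78°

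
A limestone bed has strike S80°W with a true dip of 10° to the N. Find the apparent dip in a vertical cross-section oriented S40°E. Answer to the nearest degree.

9°

The section lies 60° from the strike.
tan α = tan 10° × sin 60° = 0.1763 × 0.8660 = 0.1527
α = arctan(0.1527) = 8.68°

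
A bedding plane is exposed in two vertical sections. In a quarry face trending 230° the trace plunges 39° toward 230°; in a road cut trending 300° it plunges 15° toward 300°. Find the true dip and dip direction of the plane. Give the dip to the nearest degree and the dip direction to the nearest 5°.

The two traces are lines in the plane: v₁ = (sin 230°·cos 39°, cos 230°·cos 39°, −sin 39°), v₂ = (sin 300°·cos 15°, cos 300°·cos 15°, −sin 15°).
n = v₁ × v₂ = (-0.433, -0.372, 0.705) (taken with n_z > 0).
tan δ = √(n_x²+n_y²)/n_z = 0.571/0.705, so δ = 39.0°.
Dip direction = atan2(-0.433, -0.372) = 229° (azimuth of n's horizontal projection).

true dip 39°, dip direction 230°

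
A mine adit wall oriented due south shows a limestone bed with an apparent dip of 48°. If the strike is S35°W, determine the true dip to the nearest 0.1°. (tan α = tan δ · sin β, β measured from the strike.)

β = acute angle between strike S35°W and section due south = 35°.
tan δ = tan α / sin β = tan 48° / sin 35° = 1.1106 / 0.5736 = 1.9363
true dip = arctan 1.9363 = 62.69°

62.7°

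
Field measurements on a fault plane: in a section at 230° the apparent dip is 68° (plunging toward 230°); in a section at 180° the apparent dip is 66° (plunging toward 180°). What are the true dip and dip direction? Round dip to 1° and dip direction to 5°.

The two traces are lines in the plane: v₁ = (sin 230°·cos 68°, cos 230°·cos 68°, −sin 68°), v₂ = (sin 180°·cos 66°, cos 180°·cos 66°, −sin 66°).
The plane normal is n = v₁ × v₂ ∝ (-0.157, -0.262, 0.117).
tan δ = √(n_x²+n_y²)/n_z = 0.306/0.117, so δ = 69.1°.
Dip direction = atan2(-0.157, -0.262) = 211° (azimuth of n's horizontal projection).

true dip 69°, dip direction 210°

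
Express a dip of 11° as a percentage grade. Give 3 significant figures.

19.4%

grade % = 100 × tan 11° = 100 × 0.1944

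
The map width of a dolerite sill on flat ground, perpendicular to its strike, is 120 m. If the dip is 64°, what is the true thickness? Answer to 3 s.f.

108 m

True thickness t = w · sin(dip) = 120 × sin 64°
t = 120 × 0.8988 = 107.855 m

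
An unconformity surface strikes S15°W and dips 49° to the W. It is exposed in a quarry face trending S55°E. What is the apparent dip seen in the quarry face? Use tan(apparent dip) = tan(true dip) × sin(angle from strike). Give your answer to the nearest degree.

The section lies 70° from the strike.
tan α = tan 49° × sin 70° = 1.1504 × 0.9397 = 1.0810
α = arctan(1.0810) = 47.23°

47°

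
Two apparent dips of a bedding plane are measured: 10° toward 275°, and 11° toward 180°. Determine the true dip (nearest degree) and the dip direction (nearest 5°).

The two traces are lines in the plane: v₁ = (sin 275°·cos 10°, cos 275°·cos 10°, −sin 10°), v₂ = (sin 180°·cos 11°, cos 180°·cos 11°, −sin 11°).
Cross product v₁ × v₂ gives the pole to the plane: n ∝ (-0.187, -0.187, 0.963).
Dip δ = arctan(|n_h|/n_z) = arctan(0.264/0.963) = 15.4°.
The horizontal component of n points toward azimuth atan2(n_x, n_y) = 225°, the dip direction.

true dip 15°, dip direction 225°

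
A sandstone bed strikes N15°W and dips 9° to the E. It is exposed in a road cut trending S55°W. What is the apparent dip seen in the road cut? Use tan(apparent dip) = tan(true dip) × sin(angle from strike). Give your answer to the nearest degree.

Angle between strike (N15°W) and section (S55°W): β = 70°.
tan α = tan 9° × sin 70° = 0.1584 × 0.9397 = 0.1488
apparent dip = arctan 0.1488 = 8.47°

8°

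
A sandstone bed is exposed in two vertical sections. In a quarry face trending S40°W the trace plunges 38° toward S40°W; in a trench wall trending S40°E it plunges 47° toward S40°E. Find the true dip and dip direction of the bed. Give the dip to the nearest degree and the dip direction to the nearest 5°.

true dip 51°, dip direction 170°

The two traces are lines in the plane: v₁ = (sin 220°·cos 38°, cos 220°·cos 38°, −sin 38°), v₂ = (sin 140°·cos 47°, cos 140°·cos 47°, −sin 47°).
n = v₁ × v₂ = (0.120, -0.640, 0.529) (taken with n_z > 0).
Dip δ = arctan(|n_h|/n_z) = arctan(0.651/0.529) = 50.9°.
The horizontal component of n points toward azimuth atan2(n_x, n_y) = 169°, the dip direction.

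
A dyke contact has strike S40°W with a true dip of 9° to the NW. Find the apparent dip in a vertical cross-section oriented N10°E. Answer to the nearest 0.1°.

4.5°

The section lies 30° from the strike.
tan(apparent dip) = tan 9° · sin 30° = 0.0792
α = arctan(0.0792) = 4.53°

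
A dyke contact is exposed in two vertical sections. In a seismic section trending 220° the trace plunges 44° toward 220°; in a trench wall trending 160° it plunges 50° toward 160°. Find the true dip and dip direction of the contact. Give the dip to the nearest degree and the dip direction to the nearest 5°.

The two traces are lines in the plane: v₁ = (sin 220°·cos 44°, cos 220°·cos 44°, −sin 44°), v₂ = (sin 160°·cos 50°, cos 160°·cos 50°, −sin 50°).
Cross product v₁ × v₂ gives the pole to the plane: n ∝ (0.003, -0.507, 0.400).
tan δ = √(n_x²+n_y²)/n_z = 0.507/0.400, so δ = 51.7°.
The horizontal component of n points toward azimuth atan2(n_x, n_y) = 180°, the dip direction.

true dip 52°, dip direction 180°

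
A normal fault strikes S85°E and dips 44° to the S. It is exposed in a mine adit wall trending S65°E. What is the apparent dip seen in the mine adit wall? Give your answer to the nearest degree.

18°

The strike is S85°E and the section trends S65°E; the acute angle between them is β = 20°.
tan α = tan 44° × sin 20° = 0.9657 × 0.3420 = 0.3303
apparent dip = arctan 0.3303 = 18.28°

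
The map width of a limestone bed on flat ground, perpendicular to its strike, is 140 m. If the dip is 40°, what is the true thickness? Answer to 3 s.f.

True thickness t = w · sin(dip) = 140 × sin 40°
t = 140 × 0.6428 = 89.990 m

90.0 m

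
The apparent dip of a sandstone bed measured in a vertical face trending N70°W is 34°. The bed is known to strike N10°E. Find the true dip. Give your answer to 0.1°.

34.4°

The section is 80° from the strike.
tan δ = tan α / sin β = tan 34° / sin 80° = 0.6745 / 0.9848 = 0.6849
true dip = arctan 0.6849 = 34.41°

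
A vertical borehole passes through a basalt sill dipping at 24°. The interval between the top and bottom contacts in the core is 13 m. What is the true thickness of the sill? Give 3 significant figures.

True thickness t = h · cos(dip) = 13 × cos 24°
t = 13 × 0.9135 = 11.876 m

11.9 m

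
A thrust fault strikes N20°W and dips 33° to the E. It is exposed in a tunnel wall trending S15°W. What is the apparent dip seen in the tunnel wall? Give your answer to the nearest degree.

20°

Angle between strike (N20°W) and section (S15°W): β = 35°.
tan(apparent dip) = tan 33° · sin 35° = 0.3725
apparent dip = arctan 0.3725 = 20.43°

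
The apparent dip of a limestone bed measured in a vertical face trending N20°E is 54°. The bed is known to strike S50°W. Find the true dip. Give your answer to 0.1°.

70.0°

β = acute angle between strike S50°W and section N20°E = 30°.
tan(true dip) = tan 54° / sin 30° = 2.7528
δ = arctan(2.7528) = 70.04°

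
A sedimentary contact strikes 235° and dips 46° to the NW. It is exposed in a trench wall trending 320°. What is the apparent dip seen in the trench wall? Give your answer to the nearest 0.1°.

45.9°

Angle between strike (235°) and section (320°): β = 85°.
tan α = tan 46° × sin 85° = 1.0355 × 0.9962 = 1.0316
α = arctan(1.0316) = 45.89°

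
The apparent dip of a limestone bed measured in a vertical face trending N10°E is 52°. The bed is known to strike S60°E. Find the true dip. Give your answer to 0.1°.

53.7°

β = acute angle between strike S60°E and section N10°E = 70°.
tan δ = tan α / sin β = tan 52° / sin 70° = 1.2799 / 0.9397 = 1.3621
δ = arctan(1.3621) = 53.72°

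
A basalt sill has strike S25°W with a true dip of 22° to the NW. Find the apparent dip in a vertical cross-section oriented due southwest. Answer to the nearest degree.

8°

Angle between strike (S25°W) and section (due southwest): β = 20°.
tan(apparent dip) = tan 22° · sin 20° = 0.1382
apparent dip = arctan 0.1382 = 7.87°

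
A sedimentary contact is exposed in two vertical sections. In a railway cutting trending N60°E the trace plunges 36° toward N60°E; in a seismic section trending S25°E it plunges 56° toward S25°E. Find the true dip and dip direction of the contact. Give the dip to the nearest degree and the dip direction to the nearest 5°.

The two traces are lines in the plane: v₁ = (sin 60°·cos 36°, cos 60°·cos 36°, −sin 36°), v₂ = (sin 155°·cos 56°, cos 155°·cos 56°, −sin 56°).
The plane normal is n = v₁ × v₂ ∝ (0.633, -0.442, 0.451).
Dip δ = arctan(|n_h|/n_z) = arctan(0.772/0.451) = 59.7°.
Dip direction = azimuth of (n_x, n_y) = atan2(0.633, -0.442) = 125°.

true dip 60°, dip direction 125°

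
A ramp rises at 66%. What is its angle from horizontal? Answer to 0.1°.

33.4°

tan θ = 66/100 = 0.6600
θ = arctan(0.6600) = 33.42°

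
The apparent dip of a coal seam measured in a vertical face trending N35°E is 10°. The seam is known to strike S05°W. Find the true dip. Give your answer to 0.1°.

19.4°

The section is 30° from the strike.
tan δ = tan α / sin β = tan 10° / sin 30° = 0.1763 / 0.5000 = 0.3527
true dip = arctan 0.3527 = 19.43°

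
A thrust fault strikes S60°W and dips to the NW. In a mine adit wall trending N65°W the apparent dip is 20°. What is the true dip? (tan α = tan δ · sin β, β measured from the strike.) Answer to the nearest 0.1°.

β = acute angle between strike S60°W and section N65°W = 55°.
tan δ = tan α / sin β = tan 20° / sin 55° = 0.3640 / 0.8192 = 0.4443
δ = arctan(0.4443) = 23.96°

24.0°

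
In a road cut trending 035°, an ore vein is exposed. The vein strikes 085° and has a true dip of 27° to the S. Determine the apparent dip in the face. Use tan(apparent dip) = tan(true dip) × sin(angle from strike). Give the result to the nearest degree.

The section lies 50° from the strike.
tan(apparent dip) = tan 27° · sin 50° = 0.3903
apparent dip = arctan 0.3903 = 21.32°

21°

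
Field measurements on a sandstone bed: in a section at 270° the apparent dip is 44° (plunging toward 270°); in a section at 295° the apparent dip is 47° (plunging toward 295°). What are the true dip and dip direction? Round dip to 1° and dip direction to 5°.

true dip 47°, dip direction 295°

Represent each trace as a vector plunging at its apparent dip toward its trend (east-north-up frame): v₁ = (-0.719, -0.000, -0.695), v₂ = (-0.618, 0.288, -0.731).
Cross product v₁ × v₂ gives the pole to the plane: n ∝ (-0.200, 0.097, 0.207).
True dip = arccos(n_z / |n|) = arccos(0.6820) = 47.0°.
Dip direction = azimuth of (n_x, n_y) = atan2(-0.200, 0.097) = 296°.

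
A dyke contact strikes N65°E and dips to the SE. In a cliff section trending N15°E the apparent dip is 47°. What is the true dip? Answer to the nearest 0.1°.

β = acute angle between strike N65°E and section N15°E = 50°.
tan(true dip) = tan 47° / sin 50° = 1.3999
true dip = arctan 1.3999 = 54.46°

54.5°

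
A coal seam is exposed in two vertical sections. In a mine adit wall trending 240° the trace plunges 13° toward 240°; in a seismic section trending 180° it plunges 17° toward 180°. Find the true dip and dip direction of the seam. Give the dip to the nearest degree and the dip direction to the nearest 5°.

true dip 18°, dip direction 195°

Represent each trace as a vector plunging at its apparent dip toward its trend (east-north-up frame): v₁ = (-0.844, -0.487, -0.225), v₂ = (0.000, -0.956, -0.292).
The plane normal is n = v₁ × v₂ ∝ (-0.073, -0.247, 0.807).
Dip δ = arctan(|n_h|/n_z) = arctan(0.257/0.807) = 17.7°.
Dip direction = atan2(-0.073, -0.247) = 196° (azimuth of n's horizontal projection).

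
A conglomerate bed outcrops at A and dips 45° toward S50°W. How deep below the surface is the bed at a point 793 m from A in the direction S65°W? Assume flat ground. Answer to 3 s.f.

The hole lies 15° from the dip direction, so the down-dip offset is 793 × cos 15° = 765.98 m.
Depth = down-dip offset × tan(dip) = 765.98 × tan 45° = 765.98 × 1.0000
Depth = 765.98 m

766 m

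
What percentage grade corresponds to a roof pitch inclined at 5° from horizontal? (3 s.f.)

grade % = 100 × tan 5° = 100 × 0.0875

8.75%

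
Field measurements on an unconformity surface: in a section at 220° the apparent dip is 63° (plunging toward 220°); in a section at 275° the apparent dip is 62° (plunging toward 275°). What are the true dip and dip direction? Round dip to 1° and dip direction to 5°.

true dip 65°, dip direction 245°

Represent each trace as a vector plunging at its apparent dip toward its trend (east-north-up frame): v₁ = (-0.292, -0.348, -0.891), v₂ = (-0.468, 0.041, -0.883).
Cross product v₁ × v₂ gives the pole to the plane: n ∝ (-0.344, -0.159, 0.175).
Dip δ = arctan(|n_h|/n_z) = arctan(0.379/0.175) = 65.2°.
The horizontal component of n points toward azimuth atan2(n_x, n_y) = 245°, the dip direction.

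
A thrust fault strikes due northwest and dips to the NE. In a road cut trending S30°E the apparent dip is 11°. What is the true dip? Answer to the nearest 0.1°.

The section is 15° from the strike.
tan(true dip) = tan 11° / sin 15° = 0.7510
true dip = arctan 0.7510 = 36.91°

36.9°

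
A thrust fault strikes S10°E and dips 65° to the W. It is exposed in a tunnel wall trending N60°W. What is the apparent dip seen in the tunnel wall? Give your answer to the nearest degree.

The strike is S10°E and the section trends N60°W; the acute angle between them is β = 50°.
tan(apparent dip) = tan 65° · sin 50° = 1.6428
apparent dip = arctan 1.6428 = 58.67°

59°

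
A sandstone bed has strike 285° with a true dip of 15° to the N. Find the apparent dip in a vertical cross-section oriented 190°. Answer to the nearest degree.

15°

The strike is 285° and the section trends 190°; the acute angle between them is β = 85°.
tan α = tan 15° × sin 85° = 0.2679 × 0.9962 = 0.2669
apparent dip = arctan 0.2669 = 14.95°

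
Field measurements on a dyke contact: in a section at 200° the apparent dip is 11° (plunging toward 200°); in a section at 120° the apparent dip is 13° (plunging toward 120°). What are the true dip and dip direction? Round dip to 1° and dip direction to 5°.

true dip 16°, dip direction 155°

Represent each trace as a vector plunging at its apparent dip toward its trend (east-north-up frame): v₁ = (-0.336, -0.922, -0.191), v₂ = (0.844, -0.487, -0.225).
The plane normal is n = v₁ × v₂ ∝ (0.115, -0.237, 0.942).
tan δ = √(n_x²+n_y²)/n_z = 0.263/0.942, so δ = 15.6°.
Dip direction = azimuth of (n_x, n_y) = atan2(0.115, -0.237) = 154°.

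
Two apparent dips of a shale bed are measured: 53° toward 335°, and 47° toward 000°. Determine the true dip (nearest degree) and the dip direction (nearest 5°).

Each apparent-dip line lies in the plane. As unit vectors (x east, y north, z up), v₁ plunges 53°→335° and v₂ plunges 47°→000°.
n = v₁ × v₂ = (-0.146, 0.186, 0.173) (taken with n_z > 0).
tan δ = √(n_x²+n_y²)/n_z = 0.236/0.173, so δ = 53.7°.
The horizontal component of n points toward azimuth atan2(n_x, n_y) = 322°, the dip direction.

true dip 54°, dip direction 320°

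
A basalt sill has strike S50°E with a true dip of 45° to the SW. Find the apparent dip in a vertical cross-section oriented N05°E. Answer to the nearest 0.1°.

The section lies 55° from the strike.
tan(apparent dip) = tan 45° · sin 55° = 0.8192
α = arctan(0.8192) = 39.32°

39.3°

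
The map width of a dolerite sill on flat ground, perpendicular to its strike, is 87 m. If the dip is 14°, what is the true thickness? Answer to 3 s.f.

True thickness t = w · sin(dip) = 87 × sin 14°
t = 87 × 0.2419 = 21.047 m

21.0 m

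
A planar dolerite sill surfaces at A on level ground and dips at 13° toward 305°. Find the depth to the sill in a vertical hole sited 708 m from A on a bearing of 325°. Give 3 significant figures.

154 m

The hole lies 20° from the dip direction, so the down-dip offset is 708 × cos 20° = 665.30 m.
Depth = down-dip offset × tan(dip) = 665.30 × tan 13° = 665.30 × 0.2309
Depth = 153.60 m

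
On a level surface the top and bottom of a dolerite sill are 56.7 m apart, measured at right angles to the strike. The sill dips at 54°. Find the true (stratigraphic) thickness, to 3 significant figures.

45.9 m

True thickness t = w · sin(dip) = 56.7 × sin 54°
t = 56.7 × 0.8090 = 45.871 m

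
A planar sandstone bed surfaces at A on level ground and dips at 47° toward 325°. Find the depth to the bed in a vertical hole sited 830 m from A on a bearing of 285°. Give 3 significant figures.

682 m

The hole lies 40° from the dip direction, so the down-dip offset is 830 × cos 40° = 635.82 m.
Depth = down-dip offset × tan(dip) = 635.82 × tan 47° = 635.82 × 1.0724
Depth = 681.83 m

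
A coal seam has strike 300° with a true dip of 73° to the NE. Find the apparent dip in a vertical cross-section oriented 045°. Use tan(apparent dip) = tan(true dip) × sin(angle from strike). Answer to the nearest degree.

The strike is 300° and the section trends 045°; the acute angle between them is β = 75°.
tan α = tan 73° × sin 75° = 3.2709 × 0.9659 = 3.1594
α = arctan(3.1594) = 72.44°

72°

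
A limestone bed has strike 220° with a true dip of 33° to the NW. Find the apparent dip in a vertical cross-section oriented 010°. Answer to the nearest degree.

18°

The section lies 30° from the strike.
tan(apparent dip) = tan 33° · sin 30° = 0.3247
apparent dip = arctan 0.3247 = 17.99°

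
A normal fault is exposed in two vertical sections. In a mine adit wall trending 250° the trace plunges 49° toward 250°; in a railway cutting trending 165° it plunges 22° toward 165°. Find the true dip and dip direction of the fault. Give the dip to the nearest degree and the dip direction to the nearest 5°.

true dip 50°, dip direction 235°

Represent each trace as a vector plunging at its apparent dip toward its trend (east-north-up frame): v₁ = (-0.616, -0.224, -0.755), v₂ = (0.240, -0.896, -0.375).
Cross product v₁ × v₂ gives the pole to the plane: n ∝ (-0.592, -0.412, 0.606).
Dip δ = arctan(|n_h|/n_z) = arctan(0.721/0.606) = 50.0°.
Dip direction = azimuth of (n_x, n_y) = atan2(-0.592, -0.412) = 235°.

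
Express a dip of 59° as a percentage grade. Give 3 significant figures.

166%

grade % = 100 × tan 59° = 100 × 1.6643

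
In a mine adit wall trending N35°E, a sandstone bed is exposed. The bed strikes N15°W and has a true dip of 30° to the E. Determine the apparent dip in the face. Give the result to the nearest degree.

24°

The section lies 50° from the strike.
tan α = tan 30° × sin 50° = 0.5774 × 0.7660 = 0.4423
apparent dip = arctan 0.4423 = 23.86°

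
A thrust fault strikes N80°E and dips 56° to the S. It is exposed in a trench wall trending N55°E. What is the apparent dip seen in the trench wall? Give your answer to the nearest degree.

32°

Angle between strike (N80°E) and section (N55°E): β = 25°.
tan α = tan 56° × sin 25° = 1.4826 × 0.4226 = 0.6266
α = arctan(0.6266) = 32.07°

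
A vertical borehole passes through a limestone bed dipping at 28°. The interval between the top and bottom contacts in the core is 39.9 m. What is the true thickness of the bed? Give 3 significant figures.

True thickness t = h · cos(dip) = 39.9 × cos 28°
t = 39.9 × 0.8829 = 35.230 m

35.2 m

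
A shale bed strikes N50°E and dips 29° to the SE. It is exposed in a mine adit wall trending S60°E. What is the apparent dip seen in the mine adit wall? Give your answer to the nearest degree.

28°

The strike is N50°E and the section trends S60°E; the acute angle between them is β = 70°.
tan(apparent dip) = tan 29° · sin 70° = 0.5209
apparent dip = arctan 0.5209 = 27.51°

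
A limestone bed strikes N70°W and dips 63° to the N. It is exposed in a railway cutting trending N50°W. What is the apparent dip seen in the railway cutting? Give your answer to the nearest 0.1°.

33.9°

The section lies 20° from the strike.
tan α = tan 63° × sin 20° = 1.9626 × 0.3420 = 0.6713
α = arctan(0.6713) = 33.87°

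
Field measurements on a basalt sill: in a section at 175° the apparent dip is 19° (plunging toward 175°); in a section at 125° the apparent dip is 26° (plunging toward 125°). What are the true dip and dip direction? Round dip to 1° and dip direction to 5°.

true dip 26°, dip direction 130°

Represent each trace as a vector plunging at its apparent dip toward its trend (east-north-up frame): v₁ = (0.082, -0.942, -0.326), v₂ = (0.736, -0.516, -0.438).
The plane normal is n = v₁ × v₂ ∝ (0.245, -0.204, 0.651).
True dip = arccos(n_z / |n|) = arccos(0.8982) = 26.1°.
Dip direction = atan2(0.245, -0.204) = 130° (azimuth of n's horizontal projection).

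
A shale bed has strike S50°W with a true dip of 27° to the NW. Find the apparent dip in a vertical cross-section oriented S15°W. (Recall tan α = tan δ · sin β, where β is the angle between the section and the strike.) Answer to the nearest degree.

16°

The strike is S50°W and the section trends S15°W; the acute angle between them is β = 35°.
tan α = tan 27° × sin 35° = 0.5095 × 0.5736 = 0.2923
α = arctan(0.2923) = 16.29°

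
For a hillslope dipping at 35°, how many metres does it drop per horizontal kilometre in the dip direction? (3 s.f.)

700 m

drop per km = 1000 × tan 35° = 1000 × 0.7002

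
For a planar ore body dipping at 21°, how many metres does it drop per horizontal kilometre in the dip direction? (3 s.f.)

384 m

drop per km = 1000 × tan 21° = 1000 × 0.3839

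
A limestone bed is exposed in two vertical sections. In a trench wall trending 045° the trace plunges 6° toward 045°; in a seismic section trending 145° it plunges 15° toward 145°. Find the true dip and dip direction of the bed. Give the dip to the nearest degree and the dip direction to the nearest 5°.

true dip 17°, dip direction 115°

Represent each trace as a vector plunging at its apparent dip toward its trend (east-north-up frame): v₁ = (0.703, 0.703, -0.105), v₂ = (0.554, -0.791, -0.259).
n = v₁ × v₂ = (0.265, -0.124, 0.946) (taken with n_z > 0).
tan δ = √(n_x²+n_y²)/n_z = 0.292/0.946, so δ = 17.2°.
The horizontal component of n points toward azimuth atan2(n_x, n_y) = 115°, the dip direction.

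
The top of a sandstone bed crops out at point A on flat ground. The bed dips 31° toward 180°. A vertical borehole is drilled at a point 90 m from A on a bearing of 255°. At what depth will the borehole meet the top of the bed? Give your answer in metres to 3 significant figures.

The hole lies 75° from the dip direction, so the down-dip offset is 90 × cos 75° = 23.29 m.
Depth = down-dip offset × tan(dip) = 23.29 × tan 31° = 23.29 × 0.6009
Depth = 14.00 m

14.0 m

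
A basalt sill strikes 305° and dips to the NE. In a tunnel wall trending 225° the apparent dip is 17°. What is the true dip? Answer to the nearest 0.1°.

The section is 80° from the strike.
tan(true dip) = tan 17° / sin 80° = 0.3104
δ = arctan(0.3104) = 17.25°

17.2°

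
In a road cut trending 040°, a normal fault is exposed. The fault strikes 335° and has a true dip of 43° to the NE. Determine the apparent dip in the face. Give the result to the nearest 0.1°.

40.2°

The strike is 335° and the section trends 040°; the acute angle between them is β = 65°.
tan(apparent dip) = tan 43° · sin 65° = 0.8451
α = arctan(0.8451) = 40.20°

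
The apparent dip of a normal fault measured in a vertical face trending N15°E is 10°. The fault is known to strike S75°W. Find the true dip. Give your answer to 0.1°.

β = acute angle between strike S75°W and section N15°E = 60°.
tan(true dip) = tan 10° / sin 60° = 0.2036
true dip = arctan 0.2036 = 11.51°

11.5°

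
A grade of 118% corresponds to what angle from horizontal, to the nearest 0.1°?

tan θ = 118/100 = 1.1800
θ = arctan(1.1800) = 49.72°

49.7°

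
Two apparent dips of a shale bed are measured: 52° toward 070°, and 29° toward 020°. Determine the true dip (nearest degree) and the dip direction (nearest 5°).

true dip 53°, dip direction 085°

The two traces are lines in the plane: v₁ = (sin 70°·cos 52°, cos 70°·cos 52°, −sin 52°), v₂ = (sin 20°·cos 29°, cos 20°·cos 29°, −sin 29°).
n = v₁ × v₂ = (0.546, 0.045, 0.412) (taken with n_z > 0).
Dip δ = arctan(|n_h|/n_z) = arctan(0.547/0.412) = 53.0°.
Dip direction = azimuth of (n_x, n_y) = atan2(0.546, 0.045) = 85°.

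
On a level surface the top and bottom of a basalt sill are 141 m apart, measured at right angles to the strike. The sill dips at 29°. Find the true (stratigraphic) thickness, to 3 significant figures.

68.4 m

True thickness t = w · sin(dip) = 141 × sin 29°
t = 141 × 0.4848 = 68.358 m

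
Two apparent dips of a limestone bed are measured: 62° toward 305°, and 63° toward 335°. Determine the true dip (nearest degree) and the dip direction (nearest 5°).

Represent each trace as a vector plunging at its apparent dip toward its trend (east-north-up frame): v₁ = (-0.385, 0.269, -0.883), v₂ = (-0.192, 0.411, -0.891).
The plane normal is n = v₁ × v₂ ∝ (-0.123, 0.173, 0.107).
tan δ = √(n_x²+n_y²)/n_z = 0.213/0.107, so δ = 63.4°.
The horizontal component of n points toward azimuth atan2(n_x, n_y) = 325°, the dip direction.

true dip 63°, dip direction 325°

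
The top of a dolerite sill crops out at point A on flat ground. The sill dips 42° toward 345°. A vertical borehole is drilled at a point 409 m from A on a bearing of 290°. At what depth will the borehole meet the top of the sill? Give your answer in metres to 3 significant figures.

211 m

The hole lies 55° from the dip direction, so the down-dip offset is 409 × cos 55° = 234.59 m.
Depth = down-dip offset × tan(dip) = 234.59 × tan 42° = 234.59 × 0.9004
Depth = 211.23 m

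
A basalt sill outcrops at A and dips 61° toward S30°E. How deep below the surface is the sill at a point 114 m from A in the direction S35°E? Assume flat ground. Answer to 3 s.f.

The hole lies 5° from the dip direction, so the down-dip offset is 114 × cos 5° = 113.57 m.
Depth = down-dip offset × tan(dip) = 113.57 × tan 61° = 113.57 × 1.8040
Depth = 204.88 m

205 m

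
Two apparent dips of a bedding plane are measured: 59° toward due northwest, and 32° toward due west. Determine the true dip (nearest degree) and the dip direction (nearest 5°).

true dip 61°, dip direction 340°

The two traces are lines in the plane: v₁ = (sin 315°·cos 59°, cos 315°·cos 59°, −sin 59°), v₂ = (sin 270°·cos 32°, cos 270°·cos 32°, −sin 32°).
The plane normal is n = v₁ × v₂ ∝ (-0.193, 0.534, 0.309).
tan δ = √(n_x²+n_y²)/n_z = 0.568/0.309, so δ = 61.5°.
Dip direction = atan2(-0.193, 0.534) = 340° (azimuth of n's horizontal projection).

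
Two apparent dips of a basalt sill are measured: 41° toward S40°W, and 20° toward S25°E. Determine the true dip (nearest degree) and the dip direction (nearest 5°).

true dip 41°, dip direction 220°

Each apparent-dip line lies in the plane. As unit vectors (x east, y north, z up), v₁ plunges 41°→S40°W and v₂ plunges 20°→S25°E.
The plane normal is n = v₁ × v₂ ∝ (-0.361, -0.426, 0.643).
tan δ = √(n_x²+n_y²)/n_z = 0.559/0.643, so δ = 41.0°.
Dip direction = atan2(-0.361, -0.426) = 220° (azimuth of n's horizontal projection).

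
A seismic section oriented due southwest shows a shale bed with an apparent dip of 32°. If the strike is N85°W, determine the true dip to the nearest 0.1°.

The section is 50° from the strike.
tan δ = tan α / sin β = tan 32° / sin 50° = 0.6249 / 0.7660 = 0.8157
δ = arctan(0.8157) = 39.20°

39.2°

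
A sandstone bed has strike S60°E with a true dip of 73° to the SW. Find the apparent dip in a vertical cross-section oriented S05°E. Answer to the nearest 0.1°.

The strike is S60°E and the section trends S05°E; the acute angle between them is β = 55°.
tan(apparent dip) = tan 73° · sin 55° = 2.6793
apparent dip = arctan 2.6793 = 69.53°

69.5°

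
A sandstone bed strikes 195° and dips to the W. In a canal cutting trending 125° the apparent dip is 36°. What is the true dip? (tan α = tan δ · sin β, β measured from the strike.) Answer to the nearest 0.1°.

The section is 70° from the strike.
tan(true dip) = tan 36° / sin 70° = 0.7732
true dip = arctan 0.7732 = 37.71°

37.7°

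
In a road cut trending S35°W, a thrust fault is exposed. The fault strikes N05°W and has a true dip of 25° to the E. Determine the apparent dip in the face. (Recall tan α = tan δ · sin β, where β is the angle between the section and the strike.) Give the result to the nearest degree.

17°

The section lies 40° from the strike.
tan(apparent dip) = tan 25° · sin 40° = 0.2997
α = arctan(0.2997) = 16.69°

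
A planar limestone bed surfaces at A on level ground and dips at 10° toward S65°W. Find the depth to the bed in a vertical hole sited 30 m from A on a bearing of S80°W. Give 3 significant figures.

5.11 m

The hole lies 15° from the dip direction, so the down-dip offset is 30 × cos 15° = 28.98 m.
Depth = down-dip offset × tan(dip) = 28.98 × tan 10° = 28.98 × 0.1763
Depth = 5.11 m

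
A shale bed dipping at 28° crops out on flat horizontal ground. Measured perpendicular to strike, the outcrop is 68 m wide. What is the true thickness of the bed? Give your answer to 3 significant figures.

True thickness t = w · sin(dip) = 68 × sin 28°
t = 68 × 0.4695 = 31.924 m

31.9 m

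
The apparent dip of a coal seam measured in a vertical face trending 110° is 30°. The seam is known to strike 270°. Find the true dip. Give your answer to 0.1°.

59.4°

β = acute angle between strike 270° and section 110° = 20°.
tan δ = tan α / sin β = tan 30° / sin 20° = 0.5774 / 0.3420 = 1.6881
δ = arctan(1.6881) = 59.36°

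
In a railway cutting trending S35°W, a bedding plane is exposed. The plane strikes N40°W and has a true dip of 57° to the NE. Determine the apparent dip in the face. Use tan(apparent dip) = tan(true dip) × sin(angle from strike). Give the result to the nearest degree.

The strike is N40°W and the section trends S35°W; the acute angle between them is β = 75°.
tan α = tan 57° × sin 75° = 1.5399 × 0.9659 = 1.4874
apparent dip = arctan 1.4874 = 56.09°

56°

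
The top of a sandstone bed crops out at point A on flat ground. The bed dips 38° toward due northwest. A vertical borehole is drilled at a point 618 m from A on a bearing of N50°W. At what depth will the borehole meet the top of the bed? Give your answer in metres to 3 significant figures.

The hole lies 5° from the dip direction, so the down-dip offset is 618 × cos 5° = 615.65 m.
Depth = down-dip offset × tan(dip) = 615.65 × tan 38° = 615.65 × 0.7813
Depth = 481.00 m

481 m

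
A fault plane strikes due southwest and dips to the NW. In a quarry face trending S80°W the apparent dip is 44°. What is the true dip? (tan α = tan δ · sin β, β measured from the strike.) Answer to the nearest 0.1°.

59.3°

β = acute angle between strike due southwest and section S80°W = 35°.
tan δ = tan α / sin β = tan 44° / sin 35° = 0.9657 / 0.5736 = 1.6836
δ = arctan(1.6836) = 59.29°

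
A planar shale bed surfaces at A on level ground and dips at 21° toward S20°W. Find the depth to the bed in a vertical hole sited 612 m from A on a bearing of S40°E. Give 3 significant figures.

117 m

The hole lies 60° from the dip direction, so the down-dip offset is 612 × cos 60° = 306.00 m.
Depth = down-dip offset × tan(dip) = 306.00 × tan 21° = 306.00 × 0.3839
Depth = 117.46 m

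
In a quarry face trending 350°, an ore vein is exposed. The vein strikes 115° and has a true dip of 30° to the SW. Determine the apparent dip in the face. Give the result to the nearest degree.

25°

Angle between strike (115°) and section (350°): β = 55°.
tan(apparent dip) = tan 30° · sin 55° = 0.4729
apparent dip = arctan 0.4729 = 25.31°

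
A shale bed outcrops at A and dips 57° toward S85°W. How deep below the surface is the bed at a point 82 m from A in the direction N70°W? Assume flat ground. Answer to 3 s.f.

The hole lies 25° from the dip direction, so the down-dip offset is 82 × cos 25° = 74.32 m.
Depth = down-dip offset × tan(dip) = 74.32 × tan 57° = 74.32 × 1.5399
Depth = 114.44 m

114 m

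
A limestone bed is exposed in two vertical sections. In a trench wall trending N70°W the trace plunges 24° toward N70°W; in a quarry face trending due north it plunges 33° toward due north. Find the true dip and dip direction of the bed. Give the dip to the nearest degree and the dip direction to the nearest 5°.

Each apparent-dip line lies in the plane. As unit vectors (x east, y north, z up), v₁ plunges 24°→N70°W and v₂ plunges 33°→due north.
n = v₁ × v₂ = (-0.171, 0.468, 0.720) (taken with n_z > 0).
True dip = arccos(n_z / |n|) = arccos(0.8225) = 34.7°.
Dip direction = azimuth of (n_x, n_y) = atan2(-0.171, 0.468) = 340°.

true dip 35°, dip direction 340°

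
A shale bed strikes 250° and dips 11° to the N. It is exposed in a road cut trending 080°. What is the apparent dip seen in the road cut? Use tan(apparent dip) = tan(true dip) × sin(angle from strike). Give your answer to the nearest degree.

2°

The strike is 250° and the section trends 080°; the acute angle between them is β = 10°.
tan(apparent dip) = tan 11° · sin 10° = 0.0338
apparent dip = arctan 0.0338 = 1.93°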